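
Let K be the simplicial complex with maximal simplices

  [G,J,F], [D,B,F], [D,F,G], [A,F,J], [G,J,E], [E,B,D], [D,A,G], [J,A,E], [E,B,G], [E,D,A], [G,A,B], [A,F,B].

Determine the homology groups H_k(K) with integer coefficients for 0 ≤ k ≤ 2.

K has 7 vertices, 18 edges, 12 triangles.
rank ∂_0 = 0, rank ∂_1 = 6 ⇒ b_0 = 7 − 0 − 6 = 1; all invariant factors of ∂_1 are 1 so no torsion. So H_0 ≅ Z.
rank ∂_1 = 6, rank ∂_2 = 12 ⇒ b_1 = 18 − 6 − 12 = 0; ∂_2 has invariant factor(s) [2] giving torsion. So H_1 ≅ Z/2.
rank ∂_2 = 12, rank ∂_3 = 0 ⇒ b_2 = 12 − 12 − 0 = 0. So H_2 ≅ 0.

H_0 ≅ Z,  H_1 ≅ Z/2,  H_2 = 0.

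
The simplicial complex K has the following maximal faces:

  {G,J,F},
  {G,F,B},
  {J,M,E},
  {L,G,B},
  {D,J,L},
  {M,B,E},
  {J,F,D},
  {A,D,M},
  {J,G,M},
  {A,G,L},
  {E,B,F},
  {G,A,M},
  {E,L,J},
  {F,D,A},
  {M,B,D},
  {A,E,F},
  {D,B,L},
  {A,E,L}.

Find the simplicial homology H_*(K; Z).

H_0 = Z,  H_1 = Z^2,  H_2 = Z.

Fix the vertex order A < B < D < E < F < G < J < L < M and write every simplex with vertices in increasing order. Then dim K = 2 and the simplices of K are:

  0-simplices (9): A, B, D, E, F, G, J, L, M
  1-simplices (27): AD, AE, AF, AG, AL, AM, BD, BE, BF, BG, BL, BM, DF, DJ, DL, DM, EF, EJ, EL, EM, FG, FJ, GJ, GL, GM, JL, JM
  2-simplices (18): ADF, ADM, AEF, AEL, AGL, AGM, BDL, BDM, BEF, BEM, BFG, BGL, DFJ, DJL, EJL, EJM, FGJ, GJM

so the chain groups are C_0 ≅ Z^9, C_1 ≅ Z^27, C_2 ≅ Z^18.

Boundary ∂_1: C_1 → C_0 sends each edge [p,q] (with p < q) to q − p.
The 9×27 boundary matrix has rank 8 and Smith normal form diag(1,1,1,1,1,1,1,1).

∂_2: C_2 → C_1 maps a triangle to the signed sum of its edges. For instance
  ∂ADM = DM − AM + AD,
  ∂AGL = GL − AL + AG.
As a 27×18 matrix over Z this has rank 17, with invariant factors (1,1,1,1,1,1,1,1,1,1,1,1,1,1,1,1,1).

From H_k ≅ ker(∂_k) / im(∂_{k+1}) we obtain:

  H_0: rank C_0 − rank ∂_1 = 9 − 8 = 1, and the invariant factors of ∂_1 are all 1, so H_0 ≅ Z.
  H_1: rank ker ∂_1 − rank ∂_2 = (27 − 8) − 17 = 2, and the invariant factors of ∂_2 are all 1, so H_1 ≅ Z^2.
  H_2: rank ker ∂_2 − rank ∂_3 = (18 − 17) − 0 = 1, and there is no ∂_3, so H_2 ≅ Z.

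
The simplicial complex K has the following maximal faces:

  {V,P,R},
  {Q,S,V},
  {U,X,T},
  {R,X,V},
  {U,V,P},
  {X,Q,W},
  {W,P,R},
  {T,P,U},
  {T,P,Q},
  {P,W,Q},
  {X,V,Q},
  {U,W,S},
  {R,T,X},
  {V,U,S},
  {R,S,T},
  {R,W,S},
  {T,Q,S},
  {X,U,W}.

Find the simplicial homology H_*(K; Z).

Take the total order P < Q < R < S < T < U < V < W < X on the vertex set. Then K (dimension 2) consists of the simplices:

  0-simplices (9): P, Q, R, S, T, U, V, W, X
  1-simplices (27): PQ, PR, PT, PU, PV, PW, QS, QT, QV, QW, QX, RS, RT, RV, RW, RX, ST, SU, SV, SW, TU, TX, UV, UW, UX, VX, WX
  2-simplices (18): PQT, PQW, PRV, PRW, PTU, PUV, QST, QSV, QVX, QWX, RST, RSW, RTX, RVX, SUV, SUW, TUX, UWX

giving chain groups C_0 ≅ Z^9, C_1 ≅ Z^27, C_2 ≅ Z^18.

The boundary map ∂_1: C_1 → C_0 is given by ∂[p,q] = [q] − [p]. For instance
  ∂PV = V − P.
The resulting 9×27 matrix has rank 8, and its Smith normal form has invariant factors (1,1,1,1,1,1,1,1).

∂_2: C_2 → C_1 maps a triangle to the signed sum of its edges. For instance
  ∂RST = ST − RT + RS,
  ∂QVX = VX − QX + QV.
This gives a 27×18 integer matrix of rank 17; reducing to Smith normal form yields diagonal entries (1,1,1,1,1,1,1,1,1,1,1,1,1,1,1,1,1).

From H_k ≅ ker(∂_k) / im(∂_{k+1}) we obtain:

  H_0: rank C_0 − rank ∂_1 = 9 − 8 = 1, and the invariant factors of ∂_1 are all 1, so H_0 ≅ Z.
  H_1: rank ker ∂_1 − rank ∂_2 = (27 − 8) − 17 = 2, and the invariant factors of ∂_2 are all 1, so H_1 ≅ Z^2.
  H_2: rank ker ∂_2 − rank ∂_3 = (18 − 17) − 0 = 1, and there is no ∂_3, so H_2 ≅ Z.

H_0 = Z,  H_1 = Z^2,  H_2 = Z.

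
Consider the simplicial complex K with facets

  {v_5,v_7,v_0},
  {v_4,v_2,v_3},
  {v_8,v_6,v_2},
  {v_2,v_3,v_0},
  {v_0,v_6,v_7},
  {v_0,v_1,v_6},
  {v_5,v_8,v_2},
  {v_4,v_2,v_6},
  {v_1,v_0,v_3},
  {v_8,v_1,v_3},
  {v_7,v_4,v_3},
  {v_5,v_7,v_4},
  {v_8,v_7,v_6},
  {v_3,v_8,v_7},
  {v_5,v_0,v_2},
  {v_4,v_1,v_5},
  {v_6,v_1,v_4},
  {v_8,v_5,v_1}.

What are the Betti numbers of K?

b_0 = 1, b_1 = 2, b_2 = 1.

Order the vertices as v_0 < v_1 < v_2 < v_3 < v_4 < v_5 < v_6 < v_7 < v_8. Listing each simplex with vertices in this order, K has dimension 2 with simplices:

  0-simplices (9): [v_0], [v_1], [v_2], [v_3], [v_4], [v_5], [v_6], [v_7], [v_8]
  1-simplices (27): (27 of them)
  2-simplices (18): (18 of them)

Hence C_0 ≅ Z^9, C_1 ≅ Z^27, C_2 ≅ Z^18.

Boundary ∂_1: C_1 → C_0 is given by ∂[p,q] = [q] − [p]. For instance
  ∂[v_1,v_3] = [v_3] − [v_1].
This gives a 9×27 integer matrix of rank 8; reducing to Smith normal form yields diagonal entries (1,1,1,1,1,1,1,1).

Boundary ∂_2: C_2 → C_1 sends each 2-simplex [p,q,r] to [q,r] − [p,r] + [p,q]. For instance
  ∂[v_4,v_5,v_7] = [v_5,v_7] − [v_4,v_7] + [v_4,v_5],
  ∂[v_2,v_3,v_4] = [v_3,v_4] − [v_2,v_4] + [v_2,v_3].
The resulting 27×18 matrix has rank 17, and its Smith normal form has invariant factors (1,1,1,1,1,1,1,1,1,1,1,1,1,1,1,1,1).

Computing H_k = (kernel of ∂_k) / (image of ∂_{k+1}):

  H_0: rank C_0 − rank ∂_1 = 9 − 8 = 1, and the invariant factors of ∂_1 are all 1, so H_0 = Z.
  H_1: rank ker ∂_1 − rank ∂_2 = (27 − 8) − 17 = 2, and the invariant factors of ∂_2 are all 1, so H_1 = Z^2.
  H_2: rank ker ∂_2 − rank ∂_3 = (18 − 17) − 0 = 1, and there is no ∂_3, so H_2 = Z.

Hence the Betti numbers are b_0 = 1, b_1 = 2, b_2 = 1.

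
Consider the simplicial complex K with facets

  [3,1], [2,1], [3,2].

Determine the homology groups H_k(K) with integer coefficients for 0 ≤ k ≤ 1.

H_0 = Z,  H_1 = Z.

Fix the vertex order 1 < 2 < 3 and write every simplex with vertices in increasing order. Then dim K = 1 and the simplices of K are:

  0-simplices (3): [1], [2], [3]
  1-simplices (3): [1,2], [1,3], [2,3]

Hence C_0 ≅ Z^3, C_1 ≅ Z^3.

The boundary map ∂_1: C_1 → C_0 is given by ∂[p,q] = [q] − [p]. For instance
  ∂[2,3] = [3] − [2].
The 3×3 boundary matrix has rank 2 and Smith normal form diag(1,1).

Computing H_k = (kernel of ∂_k) / (image of ∂_{k+1}):

  H_0: rank C_0 − rank ∂_1 = 3 − 2 = 1, and the invariant factors of ∂_1 are all 1, so H_0 ≅ Z.
  H_1: rank ker ∂_1 − rank ∂_2 = (3 − 2) − 0 = 1, and there is no ∂_2, so H_1 ≅ Z.

(K is a triangulation of the circle S^1.)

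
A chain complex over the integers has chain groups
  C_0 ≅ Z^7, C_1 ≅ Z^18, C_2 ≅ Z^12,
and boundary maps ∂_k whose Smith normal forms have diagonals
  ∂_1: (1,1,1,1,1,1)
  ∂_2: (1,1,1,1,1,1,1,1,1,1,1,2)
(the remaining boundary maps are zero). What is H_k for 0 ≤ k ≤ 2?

H_0 ≅ Z,  H_1 ≅ Z/2Z,  H_2 = 0.

H_0: b_0 = 7 − 0 − 6 = 1; torsion from ∂_1 factors > 1: none. So H_0 ≅ Z.
H_1: b_1 = 18 − 6 − 12 = 0; torsion from ∂_2 factors > 1: [2]. So H_1 ≅ Z/2Z.
H_2: b_2 = 12 − 12 − 0 = 0; torsion from ∂_3 factors > 1: none. So H_2 ≅ 0.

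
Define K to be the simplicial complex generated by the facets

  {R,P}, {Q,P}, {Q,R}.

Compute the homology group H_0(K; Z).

Fix the vertex order P < Q < R and write every simplex with vertices in increasing order. Then dim K = 1 and the simplices of K are:

  0-simplices (3): P, Q, R
  1-simplices (3): PQ, PR, QR

giving chain groups C_0 ≅ Z^3, C_1 ≅ Z^3.

∂_1: C_1 → C_0 is given by ∂[p,q] = [q] − [p]. For instance
  ∂PQ = Q − P.
The 3×3 boundary matrix has rank 2 and Smith normal form diag(1,1).

From H_k ≅ ker(∂_k) / im(∂_{k+1}) we obtain:

  H_0: rank C_0 − rank ∂_1 = 3 − 2 = 1, and the invariant factors of ∂_1 are all 1, so H_0 = Z.

H_0 = Z.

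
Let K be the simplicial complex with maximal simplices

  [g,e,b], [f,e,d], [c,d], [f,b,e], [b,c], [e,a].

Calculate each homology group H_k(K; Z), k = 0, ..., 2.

H_0 = Z,  H_1 = Z,  H_2 = 0.

Fix the vertex order a < b < c < d < e < f < g and write every simplex with vertices in increasing order. Then dim K = 2 and the simplices of K are:

  0-simplices (7): a, b, c, d, e, f, g
  1-simplices (10): ae, bc, be, bf, bg, cd, de, df, ef, eg
  2-simplices (3): bef, beg, def

giving chain groups C_0 ≅ Z^7, C_1 ≅ Z^10, C_2 ≅ Z^3.

The boundary map ∂_1: C_1 → C_0 sends each edge [p,q] (with p < q) to q − p.
The 7×10 boundary matrix has rank 6 and Smith normal form diag(1,1,1,1,1,1).

∂_2: C_2 → C_1 sends each 2-simplex [p,q,r] to [q,r] − [p,r] + [p,q]. For instance
  ∂def = ef − df + de,
  ∂beg = eg − bg + be.
The 10×3 boundary matrix has rank 3 and Smith normal form diag(1,1,1).

Reading off H_k = ker ∂_k / im ∂_{k+1}:

  H_0: rank C_0 − rank ∂_1 = 7 − 6 = 1, and the invariant factors of ∂_1 are all 1, so H_0 = Z.
  H_1: rank ker ∂_1 − rank ∂_2 = (10 − 6) − 3 = 1, and the invariant factors of ∂_2 are all 1, so H_1 = Z.
  H_2: rank ker ∂_2 − rank ∂_3 = (3 − 3) − 0 = 0, and there is no ∂_3, so H_2 = 0.

As a check, the Euler characteristic is 7 − 10 + 3 = 0, which agrees with 1 − 1 + 0 = 0.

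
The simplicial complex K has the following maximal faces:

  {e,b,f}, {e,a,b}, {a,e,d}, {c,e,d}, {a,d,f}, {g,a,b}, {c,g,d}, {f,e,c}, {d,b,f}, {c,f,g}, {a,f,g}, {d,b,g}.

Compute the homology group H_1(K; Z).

Fix the vertex order a < b < c < d < e < f < g and write every simplex with vertices in increasing order. Then dim K = 2 and the simplices of K are:

  0-simplices (7): a, b, c, d, e, f, g
  1-simplices (18): ab, ad, ae, af, ag, bd, be, bf, bg, cd, ce, cf, cg, de, df, dg, ef, fg
  2-simplices (12): abe, abg, ade, adf, afg, bdf, bdg, bef, cde, cdg, cef, cfg

giving chain groups C_0 ≅ Z^7, C_1 ≅ Z^18, C_2 ≅ Z^12.

∂_1: C_1 → C_0 maps an edge to its endpoints' difference, ∂[p,q] = q − p. For instance
  ∂cg = g − c.
The 7×18 boundary matrix has rank 6 and Smith normal form diag(1,1,1,1,1,1).

Boundary ∂_2: C_2 → C_1 acts by ∂[p,q,r] = [q,r] − [p,r] + [p,q]. For instance
  ∂abe = be − ae + ab,
  ∂bdg = dg − bg + bd.
This gives a 18×12 integer matrix of rank 12; reducing to Smith normal form yields diagonal entries (1,1,1,1,1,1,1,1,1,1,1,2).

From H_k ≅ ker(∂_k) / im(∂_{k+1}) we obtain:

  H_1: rank ker ∂_1 − rank ∂_2 = (18 − 6) − 12 = 0, and ∂_2 has invariant factor 2 > 1, so H_1 ≅ Z/2.

H_1 = Z/2.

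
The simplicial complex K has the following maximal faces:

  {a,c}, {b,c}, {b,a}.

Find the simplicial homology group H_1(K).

H_1 = Z.

We work with the vertex ordering a < b < c. The simplices of K, each written with vertices in increasing order, are:

  0-simplices (3): a, b, c
  1-simplices (3): ab, ac, bc

Hence C_0 ≅ Z^3, C_1 ≅ Z^3.

The boundary map ∂_1: C_1 → C_0 maps an edge to its endpoints' difference, ∂[p,q] = q − p. For instance
  ∂bc = c − b.
The 3×3 boundary matrix has rank 2 and Smith normal form diag(1,1).

Computing H_k = (kernel of ∂_k) / (image of ∂_{k+1}):

  H_1: rank ker ∂_1 − rank ∂_2 = (3 − 2) − 0 = 1, and there is no ∂_2, so H_1 = Z.

(K is a triangulation of the circle S^1.)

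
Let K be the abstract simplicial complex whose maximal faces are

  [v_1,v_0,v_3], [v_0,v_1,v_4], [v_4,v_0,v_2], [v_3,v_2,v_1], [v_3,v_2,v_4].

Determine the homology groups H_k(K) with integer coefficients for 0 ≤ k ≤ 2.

We work with the vertex ordering v_0 < v_1 < v_2 < v_3 < v_4. The simplices of K, each written with vertices in increasing order, are:

  0-simplices (5): [v_0], [v_1], [v_2], [v_3], [v_4]
  1-simplices (10): [v_0,v_1], [v_0,v_2], [v_0,v_3], [v_0,v_4], [v_1,v_2], [v_1,v_3], [v_1,v_4], [v_2,v_3], [v_2,v_4], [v_3,v_4]
  2-simplices (5): [v_0,v_1,v_3], [v_0,v_1,v_4], [v_0,v_2,v_4], [v_1,v_2,v_3], [v_2,v_3,v_4]

Hence C_0 ≅ Z^5, C_1 ≅ Z^10, C_2 ≅ Z^5.

Boundary ∂_1: C_1 → C_0 maps an edge to its endpoints' difference, ∂[p,q] = q − p.
This gives a 5×10 integer matrix of rank 4; reducing to Smith normal form yields diagonal entries (1,1,1,1).

Boundary ∂_2: C_2 → C_1 acts by ∂[p,q,r] = [q,r] − [p,r] + [p,q]. For instance
  ∂[v_0,v_2,v_4] = [v_2,v_4] − [v_0,v_4] + [v_0,v_2],
  ∂[v_1,v_2,v_3] = [v_2,v_3] − [v_1,v_3] + [v_1,v_2].
As a 10×5 matrix over Z this has rank 5, with invariant factors (1,1,1,1,1).

Reading off H_k = ker ∂_k / im ∂_{k+1}:

  H_0: rank C_0 − rank ∂_1 = 5 − 4 = 1, and the invariant factors of ∂_1 are all 1, so H_0 = Z.
  H_1: rank ker ∂_1 − rank ∂_2 = (10 − 4) − 5 = 1, and the invariant factors of ∂_2 are all 1, so H_1 = Z.
  H_2: rank ker ∂_2 − rank ∂_3 = (5 − 5) − 0 = 0, and there is no ∂_3, so H_2 = 0.

As a check, the Euler characteristic is 5 − 10 + 5 = 0, which agrees with 1 − 1 + 0 = 0.

H_0 ≅ Z,  H_1 ≅ Z,  H_2 = 0.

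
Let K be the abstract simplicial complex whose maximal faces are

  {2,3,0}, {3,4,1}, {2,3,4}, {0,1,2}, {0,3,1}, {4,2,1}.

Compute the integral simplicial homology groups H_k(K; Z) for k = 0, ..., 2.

H_0 ≅ Z,  H_1 = 0,  H_2 ≅ Z.

Take the total order 0 < 1 < 2 < 3 < 4 on the vertex set. Then K (dimension 2) consists of the simplices:

  0-simplices (5): [0], [1], [2], [3], [4]
  1-simplices (9): [0,1], [0,2], [0,3], [1,2], [1,3], [1,4], [2,3], [2,4], [3,4]
  2-simplices (6): [0,1,2], [0,1,3], [0,2,3], [1,2,4], [1,3,4], [2,3,4]

so the chain groups are C_0 ≅ Z^5, C_1 ≅ Z^9, C_2 ≅ Z^6.

∂_1: C_1 → C_0 sends each edge [p,q] (with p < q) to q − p. For instance
  ∂[1,4] = [4] − [1].
This gives a 5×9 integer matrix of rank 4; reducing to Smith normal form yields diagonal entries (1,1,1,1).

Boundary ∂_2: C_2 → C_1 maps a triangle to the signed sum of its edges. For instance
  ∂[1,2,4] = [2,4] − [1,4] + [1,2],
  ∂[0,2,3] = [2,3] − [0,3] + [0,2].
This gives a 9×6 integer matrix of rank 5; reducing to Smith normal form yields diagonal entries (1,1,1,1,1).

Computing H_k = (kernel of ∂_k) / (image of ∂_{k+1}):

  H_0: rank C_0 − rank ∂_1 = 5 − 4 = 1, and the invariant factors of ∂_1 are all 1, so H_0 = Z.
  H_1: rank ker ∂_1 − rank ∂_2 = (9 − 4) − 5 = 0, and the invariant factors of ∂_2 are all 1, so H_1 = 0.
  H_2: rank ker ∂_2 − rank ∂_3 = (6 − 5) − 0 = 1, and there is no ∂_3, so H_2 = Z.

As a check, the Euler characteristic is 5 − 9 + 6 = 2, which agrees with 1 − 0 + 1 = 2.
(K is a triangulation of the 2-sphere S^2.)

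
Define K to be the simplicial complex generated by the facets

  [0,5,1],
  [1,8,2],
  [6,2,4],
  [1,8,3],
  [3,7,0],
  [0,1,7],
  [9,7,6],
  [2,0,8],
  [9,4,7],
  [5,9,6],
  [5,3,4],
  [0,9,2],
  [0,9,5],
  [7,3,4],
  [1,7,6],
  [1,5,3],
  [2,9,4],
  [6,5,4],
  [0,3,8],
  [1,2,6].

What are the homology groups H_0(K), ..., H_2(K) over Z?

K has 10 vertices, 30 edges, 20 triangles.
rank ∂_0 = 0, rank ∂_1 = 9 ⇒ b_0 = 10 − 0 − 9 = 1; all invariant factors of ∂_1 are 1 so no torsion. So H_0 = Z.
rank ∂_1 = 9, rank ∂_2 = 20 ⇒ b_1 = 30 − 9 − 20 = 1; ∂_2 has invariant factor(s) [2] giving torsion. So H_1 = Z ⊕ Z_2.
rank ∂_2 = 20, rank ∂_3 = 0 ⇒ b_2 = 20 − 20 − 0 = 0. So H_2 = 0.

H_0 = Z,  H_1 = Z ⊕ Z_2,  H_2 = 0.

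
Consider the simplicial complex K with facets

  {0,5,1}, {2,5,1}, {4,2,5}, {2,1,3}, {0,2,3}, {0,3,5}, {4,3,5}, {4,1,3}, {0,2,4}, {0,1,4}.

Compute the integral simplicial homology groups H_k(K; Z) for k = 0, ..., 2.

Fix the vertex order 0 < 1 < 2 < 3 < 4 < 5 and write every simplex with vertices in increasing order. Then dim K = 2 and the simplices of K are:

  0-simplices (6): [0], [1], [2], [3], [4], [5]
  1-simplices (15): [0,1], [0,2], [0,3], [0,4], [0,5], [1,2], [1,3], [1,4], [1,5], [2,3], [2,4], [2,5], [3,4], [3,5], [4,5]
  2-simplices (10): [0,1,4], [0,1,5], [0,2,3], [0,2,4], [0,3,5], [1,2,3], [1,2,5], [1,3,4], [2,4,5], [3,4,5]

so the chain groups are C_0 ≅ Z^6, C_1 ≅ Z^15, C_2 ≅ Z^10.

Boundary ∂_1: C_1 → C_0 is given by ∂[p,q] = [q] − [p].
The resulting 6×15 matrix has rank 5, and its Smith normal form has invariant factors (1,1,1,1,1).

The boundary map ∂_2: C_2 → C_1 acts by ∂[p,q,r] = [q,r] − [p,r] + [p,q]. For instance
  ∂[1,2,3] = [2,3] − [1,3] + [1,2],
  ∂[0,2,3] = [2,3] − [0,3] + [0,2].
This gives a 15×10 integer matrix of rank 10; reducing to Smith normal form yields diagonal entries (1,1,1,1,1,1,1,1,1,2).

Reading off H_k = ker ∂_k / im ∂_{k+1}:

  H_0: rank C_0 − rank ∂_1 = 6 − 5 = 1, and the invariant factors of ∂_1 are all 1, so H_0 ≅ Z.
  H_1: rank ker ∂_1 − rank ∂_2 = (15 − 5) − 10 = 0, and ∂_2 has invariant factor 2 > 1, so H_1 ≅ Z/2.
  H_2: rank ker ∂_2 − rank ∂_3 = (10 − 10) − 0 = 0, and there is no ∂_3, so H_2 ≅ 0.

As a check, the Euler characteristic is 6 − 15 + 10 = 1, which agrees with 1 − 0 + 0 = 1.
(K is a triangulation of the real projective plane RP^2.)

H_0 = Z,  H_1 = Z/2,  H_2 = 0.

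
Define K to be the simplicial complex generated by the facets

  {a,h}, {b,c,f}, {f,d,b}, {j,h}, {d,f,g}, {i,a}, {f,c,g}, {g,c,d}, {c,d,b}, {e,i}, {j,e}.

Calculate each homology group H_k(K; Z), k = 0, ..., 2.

Order the vertices as a < b < c < d < e < f < g < h < i < j. Listing each simplex with vertices in this order, K has dimension 2 with simplices:

  0-simplices (10): a, b, c, d, e, f, g, h, i, j
  1-simplices (14): ah, ai, bc, bd, bf, cd, cf, cg, df, dg, ei, ej, fg, hj
  2-simplices (6): bcd, bcf, bdf, cdg, cfg, dfg

Hence C_0 ≅ Z^10, C_1 ≅ Z^14, C_2 ≅ Z^6.

∂_1: C_1 → C_0 sends each edge [p,q] (with p < q) to q − p. For instance
  ∂dg = g − d.
The 10×14 boundary matrix has rank 8 and Smith normal form diag(1,1,1,1,1,1,1,1).

The boundary map ∂_2: C_2 → C_1 sends each 2-simplex [p,q,r] to [q,r] − [p,r] + [p,q]. For instance
  ∂cfg = fg − cg + cf,
  ∂bcd = cd − bd + bc.
The resulting 14×6 matrix has rank 5, and its Smith normal form has invariant factors (1,1,1,1,1).

Reading off H_k = ker ∂_k / im ∂_{k+1}:

  H_0: rank C_0 − rank ∂_1 = 10 − 8 = 2, and the invariant factors of ∂_1 are all 1, so H_0 = Z^2.
  H_1: rank ker ∂_1 − rank ∂_2 = (14 − 8) − 5 = 1, and the invariant factors of ∂_2 are all 1, so H_1 = Z.
  H_2: rank ker ∂_2 − rank ∂_3 = (6 − 5) − 0 = 1, and there is no ∂_3, so H_2 = Z.

As a check, the Euler characteristic is 10 − 14 + 6 = 2, which agrees with 2 − 1 + 1 = 2.

H_0 ≅ Z^2,  H_1 ≅ Z,  H_2 ≅ Z.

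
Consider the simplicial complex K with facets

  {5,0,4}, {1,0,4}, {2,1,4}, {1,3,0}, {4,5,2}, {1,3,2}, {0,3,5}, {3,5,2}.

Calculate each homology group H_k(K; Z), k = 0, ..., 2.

H_0 = Z,  H_1 = 0,  H_2 = Z.

Fix the vertex order 0 < 1 < 2 < 3 < 4 < 5 and write every simplex with vertices in increasing order. Then dim K = 2 and the simplices of K are:

  0-simplices (6): [0], [1], [2], [3], [4], [5]
  1-simplices (12): [0,1], [0,3], [0,4], [0,5], [1,2], [1,3], [1,4], [2,3], [2,4], [2,5], [3,5], [4,5]
  2-simplices (8): [0,1,3], [0,1,4], [0,3,5], [0,4,5], [1,2,3], [1,2,4], [2,3,5], [2,4,5]

giving chain groups C_0 ≅ Z^6, C_1 ≅ Z^12, C_2 ≅ Z^8.

∂_1: C_1 → C_0 is given by ∂[p,q] = [q] − [p]. For instance
  ∂[2,3] = [3] − [2].
The 6×12 boundary matrix has rank 5 and Smith normal form diag(1,1,1,1,1).

The boundary map ∂_2: C_2 → C_1 sends each 2-simplex [p,q,r] to [q,r] − [p,r] + [p,q]. For instance
  ∂[0,4,5] = [4,5] − [0,5] + [0,4],
  ∂[2,4,5] = [4,5] − [2,5] + [2,4].
The resulting 12×8 matrix has rank 7, and its Smith normal form has invariant factors (1,1,1,1,1,1,1).

Reading off H_k = ker ∂_k / im ∂_{k+1}:

  H_0: rank C_0 − rank ∂_1 = 6 − 5 = 1, and the invariant factors of ∂_1 are all 1, so H_0 = Z.
  H_1: rank ker ∂_1 − rank ∂_2 = (12 − 5) − 7 = 0, and the invariant factors of ∂_2 are all 1, so H_1 = 0.
  H_2: rank ker ∂_2 − rank ∂_3 = (8 − 7) − 0 = 1, and there is no ∂_3, so H_2 = Z.

As a check, the Euler characteristic is 6 − 12 + 8 = 2, which agrees with 1 − 0 + 1 = 2.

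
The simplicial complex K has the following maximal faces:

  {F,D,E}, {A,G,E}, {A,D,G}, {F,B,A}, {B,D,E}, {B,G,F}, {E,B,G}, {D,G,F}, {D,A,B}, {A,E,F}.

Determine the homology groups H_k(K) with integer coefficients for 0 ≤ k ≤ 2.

H_0 ≅ Z,  H_1 ≅ Z/2,  H_2 = 0.

Order the vertices as A < B < D < E < F < G. Listing each simplex with vertices in this order, K has dimension 2 with simplices:

  0-simplices (6): A, B, D, E, F, G
  1-simplices (15): AB, AD, AE, AF, AG, BD, BE, BF, BG, DE, DF, DG, EF, EG, FG
  2-simplices (10): ABD, ABF, ADG, AEF, AEG, BDE, BEG, BFG, DEF, DFG

giving chain groups C_0 ≅ Z^6, C_1 ≅ Z^15, C_2 ≅ Z^10.

Boundary ∂_1: C_1 → C_0 is given by ∂[p,q] = [q] − [p].
The resulting 6×15 matrix has rank 5, and its Smith normal form has invariant factors (1,1,1,1,1).

The boundary map ∂_2: C_2 → C_1 maps a triangle to the signed sum of its edges. For instance
  ∂ABD = BD − AD + AB,
  ∂BEG = EG − BG + BE.
The 15×10 boundary matrix has rank 10 and Smith normal form diag(1,1,1,1,1,1,1,1,1,2).

Now H_k = ker ∂_k / im ∂_{k+1}, so:

  H_0: rank C_0 − rank ∂_1 = 6 − 5 = 1, and the invariant factors of ∂_1 are all 1, so H_0 = Z.
  H_1: rank ker ∂_1 − rank ∂_2 = (15 − 5) − 10 = 0, and ∂_2 has invariant factor 2 > 1, so H_1 = Z/2.
  H_2: rank ker ∂_2 − rank ∂_3 = (10 − 10) − 0 = 0, and there is no ∂_3, so H_2 = 0.

As a check, the Euler characteristic is 6 − 15 + 10 = 1, which agrees with 1 − 0 + 0 = 1.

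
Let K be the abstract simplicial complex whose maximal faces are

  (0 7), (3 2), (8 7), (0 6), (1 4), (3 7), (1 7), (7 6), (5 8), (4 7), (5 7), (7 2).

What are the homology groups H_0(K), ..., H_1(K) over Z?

H_0 ≅ Z,  H_1 ≅ Z^4.

Fix the vertex order 0 < 1 < 2 < 3 < 4 < 5 < 6 < 7 < 8 and write every simplex with vertices in increasing order. Then dim K = 1 and the simplices of K are:

  0-simplices (9): [0], [1], [2], [3], [4], [5], [6], [7], [8]
  1-simplices (12): [0,6], [0,7], [1,4], [1,7], [2,3], [2,7], [3,7], [4,7], [5,7], [5,8], [6,7], [7,8]

so the chain groups are C_0 ≅ Z^9, C_1 ≅ Z^12.

The boundary map ∂_1: C_1 → C_0 sends each edge [p,q] (with p < q) to q − p. For instance
  ∂[1,7] = [7] − [1].
As a 9×12 matrix over Z this has rank 8, with invariant factors (1,1,1,1,1,1,1,1).

Reading off H_k = ker ∂_k / im ∂_{k+1}:

  H_0: rank C_0 − rank ∂_1 = 9 − 8 = 1, and the invariant factors of ∂_1 are all 1, so H_0 = Z.
  H_1: rank ker ∂_1 − rank ∂_2 = (12 − 8) − 0 = 4, and there is no ∂_2, so H_1 = Z^4.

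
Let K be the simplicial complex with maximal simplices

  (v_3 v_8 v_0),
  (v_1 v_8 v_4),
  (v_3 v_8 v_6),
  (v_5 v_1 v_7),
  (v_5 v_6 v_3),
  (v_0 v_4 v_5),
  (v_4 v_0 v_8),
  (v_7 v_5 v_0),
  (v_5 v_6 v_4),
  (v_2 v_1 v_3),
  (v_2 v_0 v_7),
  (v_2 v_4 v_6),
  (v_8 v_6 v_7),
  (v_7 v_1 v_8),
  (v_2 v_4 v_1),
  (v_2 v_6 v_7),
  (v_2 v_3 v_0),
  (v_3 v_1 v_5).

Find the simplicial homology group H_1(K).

H_1 ≅ Z^2.

Order the vertices as v_0 < v_1 < v_2 < v_3 < v_4 < v_5 < v_6 < v_7 < v_8. Listing each simplex with vertices in this order, K has dimension 2 with simplices:

  0-simplices (9): [v_0], [v_1], [v_2], [v_3], [v_4], [v_5], [v_6], [v_7], [v_8]
  1-simplices (27): (27 of them)
  2-simplices (18): (18 of them)

giving chain groups C_0 ≅ Z^9, C_1 ≅ Z^27, C_2 ≅ Z^18.

The boundary map ∂_1: C_1 → C_0 maps an edge to its endpoints' difference, ∂[p,q] = q − p.
The 9×27 boundary matrix has rank 8 and Smith normal form diag(1,1,1,1,1,1,1,1).

∂_2: C_2 → C_1 maps a triangle to the signed sum of its edges. For instance
  ∂[v_0,v_2,v_3] = [v_2,v_3] − [v_0,v_3] + [v_0,v_2],
  ∂[v_1,v_5,v_7] = [v_5,v_7] − [v_1,v_7] + [v_1,v_5].
The resulting 27×18 matrix has rank 17, and its Smith normal form has invariant factors (1,1,1,1,1,1,1,1,1,1,1,1,1,1,1,1,1).

Reading off H_k = ker ∂_k / im ∂_{k+1}:

  H_1: rank ker ∂_1 − rank ∂_2 = (27 − 8) − 17 = 2, and the invariant factors of ∂_2 are all 1, so H_1 ≅ Z^2.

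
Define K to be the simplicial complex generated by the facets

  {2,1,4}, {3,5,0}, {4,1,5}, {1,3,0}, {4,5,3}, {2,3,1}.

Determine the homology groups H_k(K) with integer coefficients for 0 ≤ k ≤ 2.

H_0 ≅ Z,  H_1 ≅ Z,  H_2 = 0.

Order the vertices as 0 < 1 < 2 < 3 < 4 < 5. Listing each simplex with vertices in this order, K has dimension 2 with simplices:

  0-simplices (6): [0], [1], [2], [3], [4], [5]
  1-simplices (12): [0,1], [0,3], [0,5], [1,2], [1,3], [1,4], [1,5], [2,3], [2,4], [3,4], [3,5], [4,5]
  2-simplices (6): [0,1,3], [0,3,5], [1,2,3], [1,2,4], [1,4,5], [3,4,5]

so the chain groups are C_0 ≅ Z^6, C_1 ≅ Z^12, C_2 ≅ Z^6.

∂_1: C_1 → C_0 maps an edge to its endpoints' difference, ∂[p,q] = q − p. For instance
  ∂[1,4] = [4] − [1].
As a 6×12 matrix over Z this has rank 5, with invariant factors (1,1,1,1,1).

The boundary map ∂_2: C_2 → C_1 acts by ∂[p,q,r] = [q,r] − [p,r] + [p,q]. For instance
  ∂[0,3,5] = [3,5] − [0,5] + [0,3],
  ∂[1,4,5] = [4,5] − [1,5] + [1,4].
The 12×6 boundary matrix has rank 6 and Smith normal form diag(1,1,1,1,1,1).

Computing H_k = (kernel of ∂_k) / (image of ∂_{k+1}):

  H_0: rank C_0 − rank ∂_1 = 6 − 5 = 1, and the invariant factors of ∂_1 are all 1, so H_0 ≅ Z.
  H_1: rank ker ∂_1 − rank ∂_2 = (12 − 5) − 6 = 1, and the invariant factors of ∂_2 are all 1, so H_1 ≅ Z.
  H_2: rank ker ∂_2 − rank ∂_3 = (6 − 6) − 0 = 0, and there is no ∂_3, so H_2 ≅ 0.

As a check, the Euler characteristic is 6 − 12 + 6 = 0, which agrees with 1 − 1 + 0 = 0.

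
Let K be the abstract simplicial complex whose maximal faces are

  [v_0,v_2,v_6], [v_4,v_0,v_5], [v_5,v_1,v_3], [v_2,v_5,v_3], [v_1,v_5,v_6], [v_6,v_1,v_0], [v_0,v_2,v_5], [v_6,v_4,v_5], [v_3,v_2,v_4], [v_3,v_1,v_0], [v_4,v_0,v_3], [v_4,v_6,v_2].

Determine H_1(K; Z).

H_1 = Z/2.

Order the vertices as v_0 < v_1 < v_2 < v_3 < v_4 < v_5 < v_6. Listing each simplex with vertices in this order, K has dimension 2 with simplices:

  0-simplices (7): [v_0], [v_1], [v_2], [v_3], [v_4], [v_5], [v_6]
  1-simplices (18): (18 of them)
  2-simplices (12): (12 of them)

so the chain groups are C_0 ≅ Z^7, C_1 ≅ Z^18, C_2 ≅ Z^12.

Boundary ∂_1: C_1 → C_0 maps an edge to its endpoints' difference, ∂[p,q] = q − p.
This gives a 7×18 integer matrix of rank 6; reducing to Smith normal form yields diagonal entries (1,1,1,1,1,1).

The boundary map ∂_2: C_2 → C_1 maps a triangle to the signed sum of its edges. For instance
  ∂[v_4,v_5,v_6] = [v_5,v_6] − [v_4,v_6] + [v_4,v_5],
  ∂[v_1,v_5,v_6] = [v_5,v_6] − [v_1,v_6] + [v_1,v_5].
The resulting 18×12 matrix has rank 12, and its Smith normal form has invariant factors (1,1,1,1,1,1,1,1,1,1,1,2).

Computing H_k = (kernel of ∂_k) / (image of ∂_{k+1}):

  H_1: rank ker ∂_1 − rank ∂_2 = (18 − 6) − 12 = 0, and ∂_2 has invariant factor 2 > 1, so H_1 ≅ Z/2.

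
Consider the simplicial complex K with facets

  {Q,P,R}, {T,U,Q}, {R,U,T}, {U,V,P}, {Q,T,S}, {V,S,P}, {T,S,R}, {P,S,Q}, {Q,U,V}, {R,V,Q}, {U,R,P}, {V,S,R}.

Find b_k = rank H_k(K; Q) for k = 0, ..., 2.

b_0 = 1, b_1 = 0, b_2 = 0.

Fix the vertex order P < Q < R < S < T < U < V and write every simplex with vertices in increasing order. Then dim K = 2 and the simplices of K are:

  0-simplices (7): P, Q, R, S, T, U, V
  1-simplices (18): PQ, PR, PS, PU, PV, QR, QS, QT, QU, QV, RS, RT, RU, RV, ST, SV, TU, UV
  2-simplices (12): PQR, PQS, PRU, PSV, PUV, QRV, QST, QTU, QUV, RST, RSV, RTU

so the chain groups are C_0 ≅ Z^7, C_1 ≅ Z^18, C_2 ≅ Z^12.

The boundary map ∂_1: C_1 → C_0 maps an edge to its endpoints' difference, ∂[p,q] = q − p.
This gives a 7×18 integer matrix of rank 6; reducing to Smith normal form yields diagonal entries (1,1,1,1,1,1).

Boundary ∂_2: C_2 → C_1 maps a triangle to the signed sum of its edges. For instance
  ∂QUV = UV − QV + QU,
  ∂QTU = TU − QU + QT.
The 18×12 boundary matrix has rank 12 and Smith normal form diag(1,1,1,1,1,1,1,1,1,1,1,2).

From H_k ≅ ker(∂_k) / im(∂_{k+1}) we obtain:

  H_0: rank C_0 − rank ∂_1 = 7 − 6 = 1, and the invariant factors of ∂_1 are all 1, so H_0 = Z.
  H_1: rank ker ∂_1 − rank ∂_2 = (18 − 6) − 12 = 0, and ∂_2 has invariant factor 2 > 1, so H_1 = Z/2.
  H_2: rank ker ∂_2 − rank ∂_3 = (12 − 12) − 0 = 0, and there is no ∂_3, so H_2 = 0.

As a check, the Euler characteristic is 7 − 18 + 12 = 1, which agrees with 1 − 0 + 0 = 1.

Hence the Betti numbers are b_0 = 1, b_1 = 0, b_2 = 0.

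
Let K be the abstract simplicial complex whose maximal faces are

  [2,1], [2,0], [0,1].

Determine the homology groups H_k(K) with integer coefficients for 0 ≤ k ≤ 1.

H_0 ≅ Z,  H_1 ≅ Z.

Order the vertices as 0 < 1 < 2. Listing each simplex with vertices in this order, K has dimension 1 with simplices:

  0-simplices (3): [0], [1], [2]
  1-simplices (3): [0,1], [0,2], [1,2]

giving chain groups C_0 ≅ Z^3, C_1 ≅ Z^3.

The boundary map ∂_1: C_1 → C_0 is given by ∂[p,q] = [q] − [p].
As a 3×3 matrix over Z this has rank 2, with invariant factors (1,1).

Now H_k = ker ∂_k / im ∂_{k+1}, so:

  H_0: rank C_0 − rank ∂_1 = 3 − 2 = 1, and the invariant factors of ∂_1 are all 1, so H_0 = Z.
  H_1: rank ker ∂_1 − rank ∂_2 = (3 − 2) − 0 = 1, and there is no ∂_2, so H_1 = Z.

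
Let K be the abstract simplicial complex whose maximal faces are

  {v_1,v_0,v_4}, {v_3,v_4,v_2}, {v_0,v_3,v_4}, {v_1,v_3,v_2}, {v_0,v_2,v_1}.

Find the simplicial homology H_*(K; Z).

H_0 ≅ Z,  H_1 ≅ Z,  H_2 = 0.

We work with the vertex ordering v_0 < v_1 < v_2 < v_3 < v_4. The simplices of K, each written with vertices in increasing order, are:

  0-simplices (5): [v_0], [v_1], [v_2], [v_3], [v_4]
  1-simplices (10): [v_0,v_1], [v_0,v_2], [v_0,v_3], [v_0,v_4], [v_1,v_2], [v_1,v_3], [v_1,v_4], [v_2,v_3], [v_2,v_4], [v_3,v_4]
  2-simplices (5): [v_0,v_1,v_2], [v_0,v_1,v_4], [v_0,v_3,v_4], [v_1,v_2,v_3], [v_2,v_3,v_4]

Hence C_0 ≅ Z^5, C_1 ≅ Z^10, C_2 ≅ Z^5.

Boundary ∂_1: C_1 → C_0 maps an edge to its endpoints' difference, ∂[p,q] = q − p.
This gives a 5×10 integer matrix of rank 4; reducing to Smith normal form yields diagonal entries (1,1,1,1).

Boundary ∂_2: C_2 → C_1 acts by ∂[p,q,r] = [q,r] − [p,r] + [p,q]. For instance
  ∂[v_1,v_2,v_3] = [v_2,v_3] − [v_1,v_3] + [v_1,v_2],
  ∂[v_2,v_3,v_4] = [v_3,v_4] − [v_2,v_4] + [v_2,v_3].
This gives a 10×5 integer matrix of rank 5; reducing to Smith normal form yields diagonal entries (1,1,1,1,1).

Now H_k = ker ∂_k / im ∂_{k+1}, so:

  H_0: rank C_0 − rank ∂_1 = 5 − 4 = 1, and the invariant factors of ∂_1 are all 1, so H_0 ≅ Z.
  H_1: rank ker ∂_1 − rank ∂_2 = (10 − 4) − 5 = 1, and the invariant factors of ∂_2 are all 1, so H_1 ≅ Z.
  H_2: rank ker ∂_2 − rank ∂_3 = (5 − 5) − 0 = 0, and there is no ∂_3, so H_2 ≅ 0.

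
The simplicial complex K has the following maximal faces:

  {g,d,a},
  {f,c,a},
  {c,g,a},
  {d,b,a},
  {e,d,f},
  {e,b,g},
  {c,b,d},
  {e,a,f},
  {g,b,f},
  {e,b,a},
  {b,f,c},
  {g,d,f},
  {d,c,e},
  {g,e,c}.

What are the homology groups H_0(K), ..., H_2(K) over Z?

Order the vertices as a < b < c < d < e < f < g. Listing each simplex with vertices in this order, K has dimension 2 with simplices:

  0-simplices (7): a, b, c, d, e, f, g
  1-simplices (21): ab, ac, ad, ae, af, ag, bc, bd, be, bf, bg, cd, ce, cf, cg, de, df, dg, ef, eg, fg
  2-simplices (14): abd, abe, acf, acg, adg, aef, bcd, bcf, beg, bfg, cde, ceg, def, dfg

Hence C_0 ≅ Z^7, C_1 ≅ Z^21, C_2 ≅ Z^14.

The boundary map ∂_1: C_1 → C_0 is given by ∂[p,q] = [q] − [p].
The 7×21 boundary matrix has rank 6 and Smith normal form diag(1,1,1,1,1,1).

∂_2: C_2 → C_1 acts by ∂[p,q,r] = [q,r] − [p,r] + [p,q]. For instance
  ∂abd = bd − ad + ab,
  ∂bcf = cf − bf + bc.
The 21×14 boundary matrix has rank 13 and Smith normal form diag(1,1,1,1,1,1,1,1,1,1,1,1,1).

Computing H_k = (kernel of ∂_k) / (image of ∂_{k+1}):

  H_0: rank C_0 − rank ∂_1 = 7 − 6 = 1, and the invariant factors of ∂_1 are all 1, so H_0 ≅ Z.
  H_1: rank ker ∂_1 − rank ∂_2 = (21 − 6) − 13 = 2, and the invariant factors of ∂_2 are all 1, so H_1 ≅ Z^2.
  H_2: rank ker ∂_2 − rank ∂_3 = (14 − 13) − 0 = 1, and there is no ∂_3, so H_2 ≅ Z.

As a check, the Euler characteristic is 7 − 21 + 14 = 0, which agrees with 1 − 2 + 1 = 0.

H_0 ≅ Z,  H_1 ≅ Z^2,  H_2 ≅ Z.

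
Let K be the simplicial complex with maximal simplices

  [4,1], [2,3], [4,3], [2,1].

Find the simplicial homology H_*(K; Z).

H_0 = Z,  H_1 = Z.

Order the vertices as 1 < 2 < 3 < 4. Listing each simplex with vertices in this order, K has dimension 1 with simplices:

  0-simplices (4): [1], [2], [3], [4]
  1-simplices (4): [1,2], [1,4], [2,3], [3,4]

so the chain groups are C_0 ≅ Z^4, C_1 ≅ Z^4.

Boundary ∂_1: C_1 → C_0 maps an edge to its endpoints' difference, ∂[p,q] = q − p. For instance
  ∂[3,4] = [4] − [3].
The 4×4 boundary matrix has rank 3 and Smith normal form diag(1,1,1).

Reading off H_k = ker ∂_k / im ∂_{k+1}:

  H_0: rank C_0 − rank ∂_1 = 4 − 3 = 1, and the invariant factors of ∂_1 are all 1, so H_0 = Z.
  H_1: rank ker ∂_1 − rank ∂_2 = (4 − 3) − 0 = 1, and there is no ∂_2, so H_1 = Z.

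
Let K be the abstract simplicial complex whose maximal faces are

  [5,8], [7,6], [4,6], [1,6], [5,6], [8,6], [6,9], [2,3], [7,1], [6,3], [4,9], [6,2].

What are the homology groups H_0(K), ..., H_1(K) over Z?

Fix the vertex order 1 < 2 < 3 < 4 < 5 < 6 < 7 < 8 < 9 and write every simplex with vertices in increasing order. Then dim K = 1 and the simplices of K are:

  0-simplices (9): [1], [2], [3], [4], [5], [6], [7], [8], [9]
  1-simplices (12): [1,6], [1,7], [2,3], [2,6], [3,6], [4,6], [4,9], [5,6], [5,8], [6,7], [6,8], [6,9]

giving chain groups C_0 ≅ Z^9, C_1 ≅ Z^12.

Boundary ∂_1: C_1 → C_0 is given by ∂[p,q] = [q] − [p]. For instance
  ∂[5,8] = [8] − [5].
The 9×12 boundary matrix has rank 8 and Smith normal form diag(1,1,1,1,1,1,1,1).

Reading off H_k = ker ∂_k / im ∂_{k+1}:

  H_0: rank C_0 − rank ∂_1 = 9 − 8 = 1, and the invariant factors of ∂_1 are all 1, so H_0 ≅ Z.
  H_1: rank ker ∂_1 − rank ∂_2 = (12 − 8) − 0 = 4, and there is no ∂_2, so H_1 ≅ Z^4.

H_0 ≅ Z,  H_1 ≅ Z^4.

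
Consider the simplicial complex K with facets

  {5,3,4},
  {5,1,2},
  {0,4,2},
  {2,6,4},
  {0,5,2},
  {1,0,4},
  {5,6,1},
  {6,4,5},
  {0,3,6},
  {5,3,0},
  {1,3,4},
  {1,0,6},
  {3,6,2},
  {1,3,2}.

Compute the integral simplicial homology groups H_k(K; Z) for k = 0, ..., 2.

Take the total order 0 < 1 < 2 < 3 < 4 < 5 < 6 on the vertex set. Then K (dimension 2) consists of the simplices:

  0-simplices (7): [0], [1], [2], [3], [4], [5], [6]
  1-simplices (21): [0,1], [0,2], [0,3], [0,4], [0,5], [0,6], [1,2], [1,3], [1,4], [1,5], [1,6], [2,3], [2,4], [2,5], [2,6], [3,4], [3,5], [3,6], [4,5], [4,6], [5,6]
  2-simplices (14): [0,1,4], [0,1,6], [0,2,4], [0,2,5], [0,3,5], [0,3,6], [1,2,3], [1,2,5], [1,3,4], [1,5,6], [2,3,6], [2,4,6], [3,4,5], [4,5,6]

Hence C_0 ≅ Z^7, C_1 ≅ Z^21, C_2 ≅ Z^14.

∂_1: C_1 → C_0 sends each edge [p,q] (with p < q) to q − p. For instance
  ∂[0,4] = [4] − [0].
As a 7×21 matrix over Z this has rank 6, with invariant factors (1,1,1,1,1,1).

∂_2: C_2 → C_1 acts by ∂[p,q,r] = [q,r] − [p,r] + [p,q]. For instance
  ∂[0,1,4] = [1,4] − [0,4] + [0,1],
  ∂[4,5,6] = [5,6] − [4,6] + [4,5].
The 21×14 boundary matrix has rank 13 and Smith normal form diag(1,1,1,1,1,1,1,1,1,1,1,1,1).

Reading off H_k = ker ∂_k / im ∂_{k+1}:

  H_0: rank C_0 − rank ∂_1 = 7 − 6 = 1, and the invariant factors of ∂_1 are all 1, so H_0 = Z.
  H_1: rank ker ∂_1 − rank ∂_2 = (21 − 6) − 13 = 2, and the invariant factors of ∂_2 are all 1, so H_1 = Z^2.
  H_2: rank ker ∂_2 − rank ∂_3 = (14 − 13) − 0 = 1, and there is no ∂_3, so H_2 = Z.

(K is a triangulation of the torus T^2.)

H_0 = Z,  H_1 = Z^2,  H_2 = Z.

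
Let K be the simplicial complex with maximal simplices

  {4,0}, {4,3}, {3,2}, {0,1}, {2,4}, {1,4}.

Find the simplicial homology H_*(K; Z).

Take the total order 0 < 1 < 2 < 3 < 4 on the vertex set. Then K (dimension 1) consists of the simplices:

  0-simplices (5): [0], [1], [2], [3], [4]
  1-simplices (6): [0,1], [0,4], [1,4], [2,3], [2,4], [3,4]

giving chain groups C_0 ≅ Z^5, C_1 ≅ Z^6.

∂_1: C_1 → C_0 is given by ∂[p,q] = [q] − [p]. For instance
  ∂[1,4] = [4] − [1].
The resulting 5×6 matrix has rank 4, and its Smith normal form has invariant factors (1,1,1,1).

Now H_k = ker ∂_k / im ∂_{k+1}, so:

  H_0: rank C_0 − rank ∂_1 = 5 − 4 = 1, and the invariant factors of ∂_1 are all 1, so H_0 = Z.
  H_1: rank ker ∂_1 − rank ∂_2 = (6 − 4) − 0 = 2, and there is no ∂_2, so H_1 = Z^2.

As a check, the Euler characteristic is 5 − 6 = -1, which agrees with 1 − 2 = -1.
(K is a triangulation of a wedge of 2 circles.)

H_0 = Z,  H_1 = Z^2.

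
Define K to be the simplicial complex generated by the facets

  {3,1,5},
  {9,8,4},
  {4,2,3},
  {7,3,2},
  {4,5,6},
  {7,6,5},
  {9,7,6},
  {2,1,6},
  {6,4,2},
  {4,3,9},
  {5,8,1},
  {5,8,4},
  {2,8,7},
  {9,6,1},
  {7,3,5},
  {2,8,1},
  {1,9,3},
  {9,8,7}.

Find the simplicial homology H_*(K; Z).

Fix the vertex order 1 < 2 < 3 < 4 < 5 < 6 < 7 < 8 < 9 and write every simplex with vertices in increasing order. Then dim K = 2 and the simplices of K are:

  0-simplices (9): [1], [2], [3], [4], [5], [6], [7], [8], [9]
  1-simplices (27): (27 of them)
  2-simplices (18): [1,2,6], [1,2,8], [1,3,5], [1,3,9], [1,5,8], [1,6,9], [2,3,4], [2,3,7], [2,4,6], [2,7,8], [3,4,9], [3,5,7], [4,5,6], [4,5,8], [4,8,9], [5,6,7], [6,7,9], [7,8,9]

so the chain groups are C_0 ≅ Z^9, C_1 ≅ Z^27, C_2 ≅ Z^18.

∂_1: C_1 → C_0 maps an edge to its endpoints' difference, ∂[p,q] = q − p. For instance
  ∂[3,9] = [9] − [3].
As a 9×27 matrix over Z this has rank 8, with invariant factors (1,1,1,1,1,1,1,1).

The boundary map ∂_2: C_2 → C_1 maps a triangle to the signed sum of its edges. For instance
  ∂[1,5,8] = [5,8] − [1,8] + [1,5],
  ∂[4,8,9] = [8,9] − [4,9] + [4,8].
As a 27×18 matrix over Z this has rank 17, with invariant factors (1,1,1,1,1,1,1,1,1,1,1,1,1,1,1,1,1).

Reading off H_k = ker ∂_k / im ∂_{k+1}:

  H_0: rank C_0 − rank ∂_1 = 9 − 8 = 1, and the invariant factors of ∂_1 are all 1, so H_0 ≅ Z.
  H_1: rank ker ∂_1 − rank ∂_2 = (27 − 8) − 17 = 2, and the invariant factors of ∂_2 are all 1, so H_1 ≅ Z^2.
  H_2: rank ker ∂_2 − rank ∂_3 = (18 − 17) − 0 = 1, and there is no ∂_3, so H_2 ≅ Z.

(K is a triangulation of the torus T^2.)

H_0 = Z,  H_1 = Z^2,  H_2 = Z.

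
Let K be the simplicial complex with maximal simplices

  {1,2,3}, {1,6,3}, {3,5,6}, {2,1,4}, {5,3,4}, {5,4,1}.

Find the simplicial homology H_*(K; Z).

H_0 ≅ Z,  H_1 ≅ Z,  H_2 = 0.

Order the vertices as 1 < 2 < 3 < 4 < 5 < 6. Listing each simplex with vertices in this order, K has dimension 2 with simplices:

  0-simplices (6): [1], [2], [3], [4], [5], [6]
  1-simplices (12): [1,2], [1,3], [1,4], [1,5], [1,6], [2,3], [2,4], [3,4], [3,5], [3,6], [4,5], [5,6]
  2-simplices (6): [1,2,3], [1,2,4], [1,3,6], [1,4,5], [3,4,5], [3,5,6]

so the chain groups are C_0 ≅ Z^6, C_1 ≅ Z^12, C_2 ≅ Z^6.

∂_1: C_1 → C_0 is given by ∂[p,q] = [q] − [p]. For instance
  ∂[3,4] = [4] − [3].
This gives a 6×12 integer matrix of rank 5; reducing to Smith normal form yields diagonal entries (1,1,1,1,1).

Boundary ∂_2: C_2 → C_1 maps a triangle to the signed sum of its edges. For instance
  ∂[3,5,6] = [5,6] − [3,6] + [3,5],
  ∂[1,4,5] = [4,5] − [1,5] + [1,4].
This gives a 12×6 integer matrix of rank 6; reducing to Smith normal form yields diagonal entries (1,1,1,1,1,1).

Computing H_k = (kernel of ∂_k) / (image of ∂_{k+1}):

  H_0: rank C_0 − rank ∂_1 = 6 − 5 = 1, and the invariant factors of ∂_1 are all 1, so H_0 = Z.
  H_1: rank ker ∂_1 − rank ∂_2 = (12 − 5) − 6 = 1, and the invariant factors of ∂_2 are all 1, so H_1 = Z.
  H_2: rank ker ∂_2 − rank ∂_3 = (6 − 6) − 0 = 0, and there is no ∂_3, so H_2 = 0.

As a check, the Euler characteristic is 6 − 12 + 6 = 0, which agrees with 1 − 1 + 0 = 0.
(K is a triangulation of the cylinder S^1 x I.)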